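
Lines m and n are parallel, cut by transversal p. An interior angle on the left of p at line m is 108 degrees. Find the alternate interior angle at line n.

Alternate interior angles formed by parallel lines and a transversal are equal.
The given angle is 108 degrees.
The alternate interior angle = 108 degrees.

108 degrees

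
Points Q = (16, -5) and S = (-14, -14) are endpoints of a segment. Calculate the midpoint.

The midpoint is the average of the coordinates:
x: (16 + -14)/2 = 1
y: (-5 + -14)/2 = -19/2
Midpoint = (1, -19/2)

(1, -19/2)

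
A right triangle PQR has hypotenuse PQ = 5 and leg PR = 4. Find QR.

Rearranging the Pythagorean theorem to solve for the unknown leg:
leg^2 = hypotenuse^2 - known_leg^2 = 25 - 16 = 9
leg = sqrt(9) = 3.

3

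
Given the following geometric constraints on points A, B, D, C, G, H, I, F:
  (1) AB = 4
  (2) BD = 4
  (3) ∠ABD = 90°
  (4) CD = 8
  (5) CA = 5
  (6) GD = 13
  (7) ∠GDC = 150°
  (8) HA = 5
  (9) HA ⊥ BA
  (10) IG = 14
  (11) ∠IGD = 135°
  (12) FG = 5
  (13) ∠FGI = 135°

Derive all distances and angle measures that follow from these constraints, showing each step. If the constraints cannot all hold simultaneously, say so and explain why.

The constraints are consistent.

Step 1: From AB = 4, BD = 4, and ∠ABD = 90°, by the law of cosines:
  AD² = AB² + BD² - 2·AB·BD·cos(90°) = 16 + 16 - 0 = 32
  AD = 4·√2

Step 2: From BA = 4, AH = 5, and ∠BAH = 90°, by the law of cosines:
  BH² = BA² + AH² - 2·BA·AH·cos(90°) = 16 + 25 - 0 = 41
  BH = √41

Step 3: From DG = 13, GI = 14, and ∠DGI = 135°, by the law of cosines:
  DI² = DG² + GI² - 2·DG·GI·cos(135°) = 169 + 196 + 257.4 = 622.4
  DI ≈ 24.95

Step 4: From CD = 8, DG = 13, and ∠CDG = 150°, by the law of cosines:
  CG² = CD² + DG² - 2·CD·DG·cos(150°) = 64 + 169 + 180.1 = 413.1
  CG ≈ 20.33

Step 5: From IG = 14, GF = 5, and ∠IGF = 135°, by the law of cosines:
  IF² = IG² + GF² - 2·IG·GF·cos(135°) = 196 + 25 + 98.99 = 320
  IF ≈ 17.89

Step 6: From AB = 4, AD = 4·√2, BD = 4, by the inverse law of cosines:
  cos(∠BAD) = (AB² + AD² - BD²) / (2·AB·AD)
  ∠BAD = 45°

Step 7: From AC = 5, AD = 4·√2, CD = 8, by the inverse law of cosines:
  cos(∠CAD) = (AC² + AD² - CD²) / (2·AC·AD)
  ∠CAD = 97.11°

Step 8: From BA = 4, BH = √41, AH = 5, by the inverse law of cosines:
  cos(∠ABH) = (BA² + BH² - AH²) / (2·BA·BH)
  ∠ABH = 51.34°

Step 9: From DA = 4·√2, DB = 4, AB = 4, by the inverse law of cosines:
  cos(∠ADB) = (DA² + DB² - AB²) / (2·DA·DB)
  ∠ADB = 45°

Step 10: From DA = 4·√2, DC = 8, AC = 5, by the inverse law of cosines:
  cos(∠ADC) = (DA² + DC² - AC²) / (2·DA·DC)
  ∠ADC = 38.33°

Step 11: From DG = 13, DI = 24.95, GI = 14, by the inverse law of cosines:
  cos(∠GDI) = (DG² + DI² - GI²) / (2·DG·DI)
  ∠GDI = 23.38°

Step 12: From CA = 5, CD = 8, AD = 4·√2, by the inverse law of cosines:
  cos(∠ACD) = (CA² + CD² - AD²) / (2·CA·CD)
  ∠ACD = 44.56°

Step 13: From CD = 8, CG = 20.33, DG = 13, by the inverse law of cosines:
  cos(∠DCG) = (CD² + CG² - DG²) / (2·CD·CG)
  ∠DCG = 18.65°

Step 14: From GC = 20.33, GD = 13, CD = 8, by the inverse law of cosines:
  cos(∠CGD) = (GC² + GD² - CD²) / (2·GC·GD)
  ∠CGD = 11.35°

Step 15: From HA = 5, HB = √41, AB = 4, by the inverse law of cosines:
  cos(∠AHB) = (HA² + HB² - AB²) / (2·HA·HB)
  ∠AHB = 38.66°

Step 16: From ID = 24.95, IG = 14, DG = 13, by the inverse law of cosines:
  cos(∠DIG) = (ID² + IG² - DG²) / (2·ID·IG)
  ∠DIG = 21.62°

Step 17: From IF = 17.89, IG = 14, FG = 5, by the inverse law of cosines:
  cos(∠FIG) = (IF² + IG² - FG²) / (2·IF·IG)
  ∠FIG = 11.4°

Step 18: From FG = 5, FI = 17.89, GI = 14, by the inverse law of cosines:
  cos(∠GFI) = (FG² + FI² - GI²) / (2·FG·FI)
  ∠GFI = 33.6°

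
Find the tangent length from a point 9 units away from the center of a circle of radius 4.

tangent = √(d² - r²) = √(9² - 4²) = √(81 - 16) = √65 = sqrt(65)

sqrt(65)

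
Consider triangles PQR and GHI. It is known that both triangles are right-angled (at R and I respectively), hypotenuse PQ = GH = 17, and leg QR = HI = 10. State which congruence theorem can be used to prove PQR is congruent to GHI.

The given information matches HL: The hypotenuse and one leg of two right triangles are equal (Hypotenuse-Leg).

HL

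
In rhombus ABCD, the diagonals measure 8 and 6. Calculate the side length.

In a rhombus, the diagonals bisect each other perpendicularly, creating four congruent right triangles.
Each triangle has legs 4 (half of 8) and 3 (half of 6).
The hypotenuse of each right triangle is a side of the rhombus:
side = sqrt(4^2 + 3^2) = sqrt(25) = 5

5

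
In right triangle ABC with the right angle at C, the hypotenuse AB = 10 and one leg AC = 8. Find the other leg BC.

Rearranging the Pythagorean theorem to solve for the unknown leg:
leg^2 = hypotenuse^2 - known_leg^2 = 100 - 64 = 36
leg = sqrt(36) = 6.

6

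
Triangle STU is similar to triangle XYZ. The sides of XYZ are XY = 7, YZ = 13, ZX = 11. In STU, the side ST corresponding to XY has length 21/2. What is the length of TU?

Similar triangles have proportional sides. Setting up the proportion:
ST / XY = TU / YZ
21/2 / 7 = TU / 13
TU = 13 * 21/2 / 7 = 39/2.

39/2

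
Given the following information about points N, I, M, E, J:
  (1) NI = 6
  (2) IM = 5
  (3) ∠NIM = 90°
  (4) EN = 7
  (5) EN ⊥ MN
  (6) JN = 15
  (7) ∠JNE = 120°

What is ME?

Step 1: By the law of cosines on triangle NIM: NM² = 6² + 5² − 2·6·5·cos(90°) = 61, so NM = √61.
Step 2: By the law of cosines on triangle MNE: ME² = √61² + 7² − 2·√61·7·cos(90°) = 110, so ME = √110.

Therefore, the length of ME = √110.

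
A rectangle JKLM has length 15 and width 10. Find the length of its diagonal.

d = sqrt(15^2 + 10^2) = sqrt(325) = 5*sqrt(13)

5*sqrt(13)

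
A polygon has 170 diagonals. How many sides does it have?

Using d = n(n - 3)/2, we solve 170 = n(n - 3)/2.
So n(n - 3) = 340.
Testing n = 20: 20 * 17 = 340 = 340. Correct.
The polygon has 20 sides.

20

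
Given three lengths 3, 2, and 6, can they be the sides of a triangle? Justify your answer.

No.
The triangle inequality is violated: 3 + 2 = 5 ≤ 6.
These lengths cannot form a triangle.

No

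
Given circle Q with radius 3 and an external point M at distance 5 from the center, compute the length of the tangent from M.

Let T be the point of tangency. Then QT ⊥ MT (radius ⊥ tangent).
In right triangle QTM: QM² = QT² + MT²
5² = 3² + MT²
MT² = 16, MT = 4

4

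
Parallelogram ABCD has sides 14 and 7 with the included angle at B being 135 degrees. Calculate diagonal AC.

Law of cosines: d^2 = 14^2 + 7^2 - 2(14)(7)cos(135°) = 98*sqrt(2) + 245, so d = 7*sqrt(2*sqrt(2) + 5).

7*sqrt(2*sqrt(2) + 5)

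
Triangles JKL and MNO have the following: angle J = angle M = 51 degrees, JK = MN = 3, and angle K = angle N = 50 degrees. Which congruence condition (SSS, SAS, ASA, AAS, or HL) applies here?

Consider the given information: angle J = angle M = 51 degrees, JK = MN = 3, and angle K = angle N = 50 degrees
This is not SAS or HL: SAS requires two sides and the included angle between them. HL only applies to right triangles with matching hypotenuse and leg.
The correct criterion is ASA. Two pairs of corresponding angles and the included side are equal (Angle-Side-Angle).

ASA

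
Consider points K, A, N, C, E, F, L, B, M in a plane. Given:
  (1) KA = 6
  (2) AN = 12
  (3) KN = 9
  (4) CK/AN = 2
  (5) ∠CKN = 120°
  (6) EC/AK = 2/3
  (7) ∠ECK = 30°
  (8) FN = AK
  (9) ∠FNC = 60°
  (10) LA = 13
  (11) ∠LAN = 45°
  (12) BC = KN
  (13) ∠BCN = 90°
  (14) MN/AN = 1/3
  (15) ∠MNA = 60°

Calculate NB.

From the given relations: CK = 2·AN = 2·12 = 24; BC = KN = 9.
Step 1: By the law of cosines on triangle CKN: CN² = 24² + 9² − 2·24·9·cos(120°) = 873, so CN = 3·√97.
Step 2: By the law of cosines on triangle NCB: NB² = (3·√97)² + 9² − 2·3·√97·9·cos(90°) = 954, so NB = 3·√106.

Therefore, the length of NB = 3·√106.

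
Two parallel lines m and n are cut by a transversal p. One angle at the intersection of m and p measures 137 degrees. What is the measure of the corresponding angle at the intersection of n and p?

Corresponding angles are equal: 137 degrees.

137 degrees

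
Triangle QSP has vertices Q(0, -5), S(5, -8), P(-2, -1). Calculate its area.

Using the Shoelace formula for a triangle:
Area = (1/2)|x0(y1 - y2) + x1(y2 - y0) + x2(y0 - y1)|
Area = (1/2)|0(-8 - -1) + 5(-1 - -5) + -2(-5 - -8)|
Area = (1/2)|0 + 20 + -6|
Area = (1/2)|14|
Area = (1/2)(14)
Area = 7

7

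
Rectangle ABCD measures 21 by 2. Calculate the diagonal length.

d = sqrt(21^2 + 2^2) = sqrt(445)

sqrt(445)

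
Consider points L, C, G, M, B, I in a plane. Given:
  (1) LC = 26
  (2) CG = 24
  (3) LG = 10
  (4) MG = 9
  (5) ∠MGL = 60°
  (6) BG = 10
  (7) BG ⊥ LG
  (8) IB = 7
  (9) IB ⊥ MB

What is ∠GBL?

Step 1: By the law of cosines on triangle BGL: BL² = 10² + 10² − 2·10·10·cos(90°) = 200, so BL = 10·√2.
Step 2: By the inverse law of cosines on triangle GBL: cos(∠GBL) = (10² + (10·√2)² − 10²) / (2·10·10·√2) = 200/282.84 = 0.7071, so ∠GBL = 45°.

Therefore, the measure of angle ∠GBL = 45°.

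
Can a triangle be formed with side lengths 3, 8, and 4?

Check the triangle inequality: 3 + 4 = 7 ≤ 8.
Since the sum of two sides does not exceed the third, no triangle can be formed.

No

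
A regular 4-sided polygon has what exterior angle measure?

Each exterior angle of a regular n-gon is 360 / n.
For n = 4: 360 / 4 = 90 degrees.

90 degrees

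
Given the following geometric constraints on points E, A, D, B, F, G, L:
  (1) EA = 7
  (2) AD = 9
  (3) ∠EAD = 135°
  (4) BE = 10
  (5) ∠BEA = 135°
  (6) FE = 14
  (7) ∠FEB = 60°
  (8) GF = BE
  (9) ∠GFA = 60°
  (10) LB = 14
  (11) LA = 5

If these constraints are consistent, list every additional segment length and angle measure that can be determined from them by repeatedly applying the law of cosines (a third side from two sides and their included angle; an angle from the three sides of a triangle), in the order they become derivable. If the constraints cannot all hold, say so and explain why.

The constraints are consistent. Derivable facts, in order:
After 1 step:
- AB ≈ 15.75
- BF = 2·√39
- ED ≈ 14.8
After 2 steps:
- ∠ABE = 18.32°
- ∠ABL = 18.15°
- ∠ADE = 19.54°
- ∠AED = 25.46°
- ∠ALB = 101.12°
- ∠BAE = 26.68°
- ∠BAL = 60.73°
- ∠BFE = 43.9°
- ∠EBF = 76.1°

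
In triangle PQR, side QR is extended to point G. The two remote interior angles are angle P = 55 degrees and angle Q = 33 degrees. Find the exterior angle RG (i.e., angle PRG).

The interior angle at R is 180 - 55 - 33 = 92 degrees.
The exterior angle and interior angle at R are supplementary:
Exterior angle = 180 - 92 = 88 degrees.

88 degrees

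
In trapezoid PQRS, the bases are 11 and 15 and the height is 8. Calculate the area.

Area of a trapezoid = (base1 + base2) * height / 2
Area = (11 + 15) * 8 / 2
Area = 26 * 8 / 2
Area = 208 / 2
Area = 104

104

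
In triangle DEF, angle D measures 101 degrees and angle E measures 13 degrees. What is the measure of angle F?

Let angle F = x. Then 101 + 13 + x = 180.
x = 180 - 114 = 66 degrees.

66 degrees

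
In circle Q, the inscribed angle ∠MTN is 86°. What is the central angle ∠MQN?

Central angle = 2 × 86° = 172° (inscribed angle theorem).

172°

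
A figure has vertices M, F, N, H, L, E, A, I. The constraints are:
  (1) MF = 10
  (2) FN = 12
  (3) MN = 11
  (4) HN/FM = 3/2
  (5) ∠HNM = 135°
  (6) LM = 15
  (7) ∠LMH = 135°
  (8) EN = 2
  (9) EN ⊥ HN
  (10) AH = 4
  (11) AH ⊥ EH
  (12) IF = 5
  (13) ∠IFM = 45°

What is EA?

From the given relations: HN = 3/2·FM = 3/2·10 = 15.
Step 1: By the law of cosines on triangle ENH: EH² = 2² + 15² − 2·2·15·cos(90°) = 229, so EH ≈ 15.13.
Step 2: By the law of cosines on triangle EHA: EA² = 15.13² + 4² − 2·15.13·4·cos(90°) = 245, so EA = 7·√5.

Therefore, the length of EA = 7·√5.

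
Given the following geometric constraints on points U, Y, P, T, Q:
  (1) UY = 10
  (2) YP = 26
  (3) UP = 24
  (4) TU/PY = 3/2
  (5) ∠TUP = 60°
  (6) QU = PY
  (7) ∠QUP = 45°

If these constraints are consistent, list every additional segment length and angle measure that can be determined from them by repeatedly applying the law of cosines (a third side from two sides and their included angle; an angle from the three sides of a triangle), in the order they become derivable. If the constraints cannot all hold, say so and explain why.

The constraints are consistent. Derivable facts, in order:
After 1 step:
- PQ ≈ 19.22
- PT = 3·√129
- ∠PUY = 90°
- ∠PYU = 67.38°
- ∠UPY = 22.62°
After 2 steps:
- ∠PQU = 61.98°
- ∠PTU = 37.59°
- ∠QPU = 73.02°
- ∠TPU = 82.41°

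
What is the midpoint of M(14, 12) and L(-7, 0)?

The midpoint is the point halfway along the segment.
Move half the horizontal distance: 14 + (-7 - 14)/2 = 14 + -21/2 = 7/2
Move half the vertical distance: 12 + (0 - 12)/2 = 12 + -12/2 = 6
Midpoint = (7/2, 6)

(7/2, 6)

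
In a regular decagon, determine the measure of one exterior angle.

Each exterior angle of a regular n-gon is 360 / n.
For n = 10: 360 / 10 = 36 degrees.

36 degrees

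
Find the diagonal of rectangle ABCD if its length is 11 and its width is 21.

A rectangle's diagonal splits it into two right triangles, with the diagonal as the hypotenuse.
By the Pythagorean theorem, d^2 = 11^2 + 21^2 = 562.
Therefore d = sqrt(562).

sqrt(562)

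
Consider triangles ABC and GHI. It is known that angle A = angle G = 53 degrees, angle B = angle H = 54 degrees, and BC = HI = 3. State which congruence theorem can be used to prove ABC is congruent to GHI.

Consider the given information: angle A = angle G = 53 degrees, angle B = angle H = 54 degrees, and BC = HI = 3
This is not ASA or HL: ASA requires two angles and the side between them. HL only applies to right triangles with matching hypotenuse and leg.
The correct criterion is AAS. Two pairs of corresponding angles and a non-included side are equal (Angle-Angle-Side).

AAS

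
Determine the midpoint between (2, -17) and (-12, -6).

The midpoint is the point halfway along the segment.
Move half the horizontal distance: 2 + (-12 - 2)/2 = 2 + -14/2 = -5
Move half the vertical distance: -17 + (-6 - -17)/2 = -17 + 11/2 = -23/2
Midpoint = (-5, -23/2)

(-5, -23/2)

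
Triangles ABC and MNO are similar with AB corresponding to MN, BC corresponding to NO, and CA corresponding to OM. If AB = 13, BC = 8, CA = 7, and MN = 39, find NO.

Similar triangles have proportional sides. Setting up the proportion:
MN / AB = NO / BC
39 / 13 = NO / 8
NO = 8 * 39 / 13 = 24.

24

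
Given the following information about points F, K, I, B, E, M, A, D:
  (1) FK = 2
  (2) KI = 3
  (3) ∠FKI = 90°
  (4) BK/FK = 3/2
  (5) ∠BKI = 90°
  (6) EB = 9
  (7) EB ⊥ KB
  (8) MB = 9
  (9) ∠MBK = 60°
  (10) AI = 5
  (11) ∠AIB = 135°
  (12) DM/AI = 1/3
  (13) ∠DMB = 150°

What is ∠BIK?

From the given relations: BK = 3/2·FK = 3/2·2 = 3.
Step 1: By the law of cosines on triangle IKB: IB² = 3² + 3² − 2·3·3·cos(90°) = 18, so IB = 3·√2.
Step 2: By the inverse law of cosines on triangle BIK: cos(∠BIK) = ((3·√2)² + 3² − 3²) / (2·3·√2·3) = 18/25.46 = 0.7071, so ∠BIK = 45°.

Therefore, the measure of angle ∠BIK = 45°.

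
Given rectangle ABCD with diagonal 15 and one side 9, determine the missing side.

The diagonal of a rectangle forms a right triangle with the two sides.
Rearranging the Pythagorean theorem: missing side = sqrt(d^2 - known^2).
= sqrt(225 - 81) = sqrt(144) = 12.

12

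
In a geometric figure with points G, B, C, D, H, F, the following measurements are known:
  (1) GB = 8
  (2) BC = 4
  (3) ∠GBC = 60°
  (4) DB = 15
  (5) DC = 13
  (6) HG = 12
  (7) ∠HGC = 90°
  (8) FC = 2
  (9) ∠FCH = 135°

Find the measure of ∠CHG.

Step 1: By the law of cosines on triangle CBG: CG² = 4² + 8² − 2·4·8·cos(60°) = 48, so CG = 4·√3.
Step 2: By the law of cosines on triangle HGC: HC² = 12² + (4·√3)² − 2·12·4·√3·cos(90°) = 192, so HC = 8·√3.
Step 3: By the inverse law of cosines on triangle CHG: cos(∠CHG) = ((8·√3)² + 12² − (4·√3)²) / (2·8·√3·12) = 288/332.55 = 0.866, so ∠CHG = 30°.

Therefore, the measure of angle ∠CHG = 30°.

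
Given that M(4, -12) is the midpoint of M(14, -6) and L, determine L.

Using the midpoint formula: M = ((x1 + x2)/2, (y1 + y2)/2)
We know M = (4, -12) and M = (14, -6)
For x: 4 = (14 + x2)/2, so x2 = 2*4 - 14 = -6
For y: -12 = (-6 + y2)/2, so y2 = 2*-12 - -6 = -18
L = (-6, -18)

(-6, -18)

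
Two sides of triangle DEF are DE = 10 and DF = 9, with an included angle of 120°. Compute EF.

By the law of cosines: EF^2 = DE^2 + DF^2 - 2*DE*DF*cos(D)
EF^2 = 10^2 + 9^2 - 2*10*9*cos(120°)
EF^2 = 100 + 81 - 180*(-1/2)
EF^2 = 271
EF = sqrt(271)

sqrt(271)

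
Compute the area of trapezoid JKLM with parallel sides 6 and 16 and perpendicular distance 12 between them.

A trapezoid's area equals the midsegment times the height.
The midsegment is (6 + 16) / 2 = 11.
Area = 11 * 12 = 132.

132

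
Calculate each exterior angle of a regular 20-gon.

Each exterior angle of a regular n-gon is 360 / n.
For n = 20: 360 / 20 = 18 degrees.

18 degrees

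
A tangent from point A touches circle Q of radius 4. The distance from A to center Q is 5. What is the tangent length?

Let T be the point of tangency. Then QT ⊥ AT (radius ⊥ tangent).
In right triangle QTA: QA² = QT² + AT²
5² = 4² + AT²
AT² = 9, AT = 3

3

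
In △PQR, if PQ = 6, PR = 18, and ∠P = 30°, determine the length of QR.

By the law of cosines: QR^2 = PQ^2 + PR^2 - 2*PQ*PR*cos(P)
QR^2 = 6^2 + 18^2 - 2*6*18*cos(30°)
QR^2 = 36 + 324 - 216*(sqrt(3)/2)
QR^2 = 360 - 108*sqrt(3)
QR = 6*sqrt(10 - 3*sqrt(3))

6*sqrt(10 - 3*sqrt(3))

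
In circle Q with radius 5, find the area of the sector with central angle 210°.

The full circle has area πr² = π(5)² = 25*pi.
The sector covers 210° out of 360°, a fraction of 7/12.
Sector area = 25*pi × 7/12 = 175*pi/12.

175*pi/12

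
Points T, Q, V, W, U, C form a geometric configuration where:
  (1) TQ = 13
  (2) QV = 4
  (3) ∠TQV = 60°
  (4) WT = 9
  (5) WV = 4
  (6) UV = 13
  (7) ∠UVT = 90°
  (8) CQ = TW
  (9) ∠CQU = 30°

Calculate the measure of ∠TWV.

Step 1: By the law of cosines on triangle TQV: TV² = 13² + 4² − 2·13·4·cos(60°) = 133, so TV = √133.
Step 2: By the inverse law of cosines on triangle TWV: cos(∠TWV) = (9² + 4² − √133²) / (2·9·4) = -36/72 = -0.5, so ∠TWV = 120°.

Therefore, the measure of angle ∠TWV = 120°.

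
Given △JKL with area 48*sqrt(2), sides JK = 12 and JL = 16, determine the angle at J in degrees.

sin(C) = 2 * 48*sqrt(2) / (12 * 16) = sqrt(2)/2, so C = arcsin(sqrt(2)/2) = 45°.
Since sin(180° - C) = sin(C), the obtuse angle 135° gives the same area, so C = 45° or C = 135°.

45° or 135°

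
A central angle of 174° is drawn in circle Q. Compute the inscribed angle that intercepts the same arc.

By the inscribed angle theorem, the inscribed angle is half the central angle.
Inscribed angle = 174° / 2 = 87°

87°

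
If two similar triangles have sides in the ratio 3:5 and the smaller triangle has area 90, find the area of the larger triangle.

Area ratio = (3/5)^2 = 9/25. Area of the larger triangle = 90 * 25/9 = 250.

250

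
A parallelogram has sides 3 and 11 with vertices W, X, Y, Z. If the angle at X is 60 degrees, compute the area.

The area of a parallelogram equals the product of two adjacent sides times the sine of the included angle.
This is because the height equals 11 * sin(60°) = 11*sqrt(3)/2.
Area = 3 * 11*sqrt(3)/2 = 33*sqrt(3)/2

33*sqrt(3)/2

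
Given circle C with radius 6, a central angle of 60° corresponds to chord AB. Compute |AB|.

Chord length = 2r sin(θ/2)
= 2 × 6 × sin(60°/2)
= 2 × 6 × sin(30°)
= 6

6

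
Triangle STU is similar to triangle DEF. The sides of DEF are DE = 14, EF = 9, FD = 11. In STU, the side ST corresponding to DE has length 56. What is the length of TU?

Since the triangles are similar, the ratio of corresponding sides is constant.
Scale factor k = ST / DE = 56 / 14 = 4
TU = k * EF = 4 * 9 = 36

36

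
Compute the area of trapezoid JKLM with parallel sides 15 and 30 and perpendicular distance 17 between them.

Area of a trapezoid = (base1 + base2) * height / 2
Area = (15 + 30) * 17 / 2
Area = 45 * 17 / 2
Area = 765 / 2
Area = 765/2

765/2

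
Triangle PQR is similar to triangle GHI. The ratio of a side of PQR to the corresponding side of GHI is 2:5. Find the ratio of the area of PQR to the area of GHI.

The ratio of areas of similar triangles equals the square of the side ratio.
Side ratio = 2:5
Area ratio = (2/5)^2 = 4/25 = 4:25

4:25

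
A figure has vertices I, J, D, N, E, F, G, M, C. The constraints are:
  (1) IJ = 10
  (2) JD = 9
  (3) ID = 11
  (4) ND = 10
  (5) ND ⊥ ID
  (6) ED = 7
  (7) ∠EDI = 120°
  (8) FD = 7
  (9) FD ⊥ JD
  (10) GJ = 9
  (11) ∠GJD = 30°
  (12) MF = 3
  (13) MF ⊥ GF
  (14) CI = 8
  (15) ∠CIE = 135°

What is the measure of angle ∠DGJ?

Step 1: By the law of cosines on triangle GJD: GD² = 9² + 9² − 2·9·9·cos(30°) = 21.7, so GD ≈ 4.66.
Step 2: By the inverse law of cosines on triangle DGJ: cos(∠DGJ) = (4.66² + 9² − 9²) / (2·4.66·9) = 21.7/83.86 = 0.2588, so ∠DGJ = 75°.

Therefore, the measure of angle ∠DGJ = 75°.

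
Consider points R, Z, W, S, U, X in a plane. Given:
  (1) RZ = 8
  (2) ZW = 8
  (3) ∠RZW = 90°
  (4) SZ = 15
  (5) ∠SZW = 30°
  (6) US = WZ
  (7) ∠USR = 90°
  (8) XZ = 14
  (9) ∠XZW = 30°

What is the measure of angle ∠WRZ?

Step 1: By the law of cosines on triangle RZW: RW² = 8² + 8² − 2·8·8·cos(90°) = 128, so RW = 8·√2.
Step 2: By the inverse law of cosines on triangle WRZ: cos(∠WRZ) = ((8·√2)² + 8² − 8²) / (2·8·√2·8) = 128/181.02 = 0.7071, so ∠WRZ = 45°.

Therefore, the measure of angle ∠WRZ = 45°.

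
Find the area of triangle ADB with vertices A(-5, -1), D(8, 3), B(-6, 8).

Shoelace: Area = (1/2)|-5(3-8) + 8(8--1) + -6(-1-3)| = (1/2)(121) = 121/2

121/2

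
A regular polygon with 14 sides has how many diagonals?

The number of diagonals in an n-gon is n(n - 3)/2.
For n = 14: 14(14 - 3)/2 = 14 × 11 / 2 = 77.

77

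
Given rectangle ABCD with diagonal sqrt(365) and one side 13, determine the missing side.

b = sqrt(d^2 - a^2) = sqrt(365 - 169) = sqrt(196) = 14

14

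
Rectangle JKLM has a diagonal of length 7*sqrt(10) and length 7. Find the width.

The diagonal of a rectangle forms a right triangle with the two sides.
Rearranging the Pythagorean theorem: missing side = sqrt(d^2 - known^2).
= sqrt(490 - 49) = sqrt(441) = 21.

21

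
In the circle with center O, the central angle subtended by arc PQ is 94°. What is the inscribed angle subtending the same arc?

By the inscribed angle theorem, the inscribed angle is half the central angle.
Inscribed angle = 94° / 2 = 47°

47°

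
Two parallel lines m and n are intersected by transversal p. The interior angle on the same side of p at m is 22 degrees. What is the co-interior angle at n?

Co-interior angles (same-side interior) formed by parallel lines and a transversal are supplementary (sum to 180 degrees).
The given angle is 22 degrees.
The co-interior angle = 180 - 22 = 158 degrees.

158 degrees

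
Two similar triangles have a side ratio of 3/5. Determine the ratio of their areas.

Area scales with the square of linear dimensions. If every length is multiplied by 3/5, then the area is multiplied by (3/5)^2 = 9/25.
The area ratio is 9:25.

9:25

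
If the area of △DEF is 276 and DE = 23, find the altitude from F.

Area = (1/2) * base * height
height = 2 * Area / base
height = 2 * 276 / 23
height = 552 / 23
height = 24

24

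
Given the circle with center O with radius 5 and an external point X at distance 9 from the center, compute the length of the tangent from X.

Let T be the point of tangency. Then OT ⊥ XT (radius ⊥ tangent).
In right triangle OTX: OX² = OT² + XT²
9² = 5² + XT²
XT² = 56, XT = 2*sqrt(14)

2*sqrt(14)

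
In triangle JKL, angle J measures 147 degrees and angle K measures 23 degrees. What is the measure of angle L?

angle L = 180 - 147 - 23 = 10 degrees.

10 degrees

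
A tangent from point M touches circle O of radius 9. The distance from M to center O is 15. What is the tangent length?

The tangent, radius, and line from the external point to the center form a right triangle.
The right angle is where the tangent meets the radius.
By the Pythagorean theorem: tangent² + 9² = 15²
tangent² = 225 - 81 = 144
tangent = 12

12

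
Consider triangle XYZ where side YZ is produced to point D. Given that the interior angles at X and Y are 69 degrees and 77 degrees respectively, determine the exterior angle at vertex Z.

Exterior angle = 69 + 77 = 146 degrees (exterior angle theorem).

146 degrees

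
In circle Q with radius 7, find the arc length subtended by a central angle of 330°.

Arc length = 2πr × θ/360
= 2π × 7 × 11/12
= 77*pi/6

77*pi/6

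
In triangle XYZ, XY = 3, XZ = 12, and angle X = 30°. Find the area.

When two sides and the included angle are known, the area formula is (1/2)ab sin(C).
The height from one side to the opposite vertex is 12 sin(30°) = 6.
Area = (1/2) * 3 * 6 = 9.

9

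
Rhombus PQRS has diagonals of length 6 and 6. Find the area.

Area of a rhombus = (d1 * d2) / 2
Area = (6 * 6) / 2
Area = 36 / 2
Area = 18

18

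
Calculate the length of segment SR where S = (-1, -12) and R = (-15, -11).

d = sqrt((-14)^2 + (1)^2) = sqrt(197)

sqrt(197)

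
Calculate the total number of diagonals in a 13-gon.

The number of diagonals in an n-gon is n(n - 3)/2.
For n = 13: 13(13 - 3)/2 = 13 × 10 / 2 = 65.

65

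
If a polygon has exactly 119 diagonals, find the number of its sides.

Using d = n(n - 3)/2, we solve 119 = n(n - 3)/2.
So n(n - 3) = 238.
Testing n = 17: 17 * 14 = 238 = 238. Correct.
The polygon has 17 sides.

17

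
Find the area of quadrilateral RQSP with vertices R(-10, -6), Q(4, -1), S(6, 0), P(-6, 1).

The Shoelace formula works by pairing each vertex with the next (cycling back to the first).
For each pair, compute x_i*y_(i+1) - x_(i+1)*y_i:
  (-10*-1 - 4*-6) = 34
  (4*0 - 6*-1) = 6
  (6*1 - -6*0) = 6
  (-6*-6 - -10*1) = 46
Taking half the absolute value of the total: Area = (1/2)(92) = 46.

46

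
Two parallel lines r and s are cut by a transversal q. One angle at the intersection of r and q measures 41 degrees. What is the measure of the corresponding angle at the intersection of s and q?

Corresponding angles are equal: 41 degrees.

41 degrees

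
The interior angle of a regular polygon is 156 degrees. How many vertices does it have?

The exterior angle is the supplement of the interior angle: 180 - 156 = 24 degrees.
Since the exterior angles of any convex polygon sum to 360 degrees, the number of sides is 360 / 24 = 15.

15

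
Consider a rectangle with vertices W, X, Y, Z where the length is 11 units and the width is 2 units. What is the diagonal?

A rectangle's diagonal splits it into two right triangles, with the diagonal as the hypotenuse.
By the Pythagorean theorem, d^2 = 11^2 + 2^2 = 125.
Therefore d = sqrt(125) = 5*sqrt(5).

5*sqrt(5)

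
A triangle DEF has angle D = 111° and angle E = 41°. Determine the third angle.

By the triangle angle sum property, the three interior angles of any triangle add up to 180°.
We know angle D = 111° and angle E = 41°, so their sum is 152°.
Therefore angle F = 180° - 152° = 28°.

28 degrees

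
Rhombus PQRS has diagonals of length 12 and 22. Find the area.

Area = (12 * 22) / 2 = 264 / 2 = 132

132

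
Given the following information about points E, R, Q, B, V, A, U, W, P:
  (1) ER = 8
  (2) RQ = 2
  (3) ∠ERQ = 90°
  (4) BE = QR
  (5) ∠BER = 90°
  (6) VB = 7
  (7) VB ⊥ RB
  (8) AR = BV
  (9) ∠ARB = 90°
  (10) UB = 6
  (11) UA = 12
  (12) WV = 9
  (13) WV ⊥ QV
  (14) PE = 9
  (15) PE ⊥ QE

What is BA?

From the given relations: BE = QR = 2; AR = BV = 7.
Step 1: By the law of cosines on triangle BER: BR² = 2² + 8² − 2·2·8·cos(90°) = 68, so BR = 2·√17.
Step 2: By the law of cosines on triangle BRA: BA² = (2·√17)² + 7² − 2·2·√17·7·cos(90°) = 117, so BA = 3·√13.

Therefore, the length of BA = 3·√13.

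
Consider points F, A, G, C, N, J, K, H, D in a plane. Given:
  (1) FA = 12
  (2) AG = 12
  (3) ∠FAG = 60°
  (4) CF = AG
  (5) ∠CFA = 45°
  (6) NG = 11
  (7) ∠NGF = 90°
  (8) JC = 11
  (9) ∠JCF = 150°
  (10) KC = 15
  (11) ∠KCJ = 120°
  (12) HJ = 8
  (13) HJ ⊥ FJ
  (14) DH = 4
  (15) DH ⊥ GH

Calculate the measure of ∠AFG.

Step 1: By the law of cosines on triangle FAG: FG² = 12² + 12² − 2·12·12·cos(60°) = 144, so FG = 12.
Step 2: By the inverse law of cosines on triangle AFG: cos(∠AFG) = (12² + 12² − 12²) / (2·12·12) = 144/288 = 0.5, so ∠AFG = 60°.

Therefore, the measure of angle ∠AFG = 60°.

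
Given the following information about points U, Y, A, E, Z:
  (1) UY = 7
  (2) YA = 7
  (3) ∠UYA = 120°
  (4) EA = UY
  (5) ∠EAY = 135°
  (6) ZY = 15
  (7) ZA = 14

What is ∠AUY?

Step 1: By the law of cosines on triangle UYA: UA² = 7² + 7² − 2·7·7·cos(120°) = 147, so UA = 7·√3.
Step 2: By the inverse law of cosines on triangle AUY: cos(∠AUY) = ((7·√3)² + 7² − 7²) / (2·7·√3·7) = 147/169.74 = 0.866, so ∠AUY = 30°.

Therefore, the measure of angle ∠AUY = 30°.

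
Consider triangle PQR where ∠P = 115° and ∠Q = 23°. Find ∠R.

angle R = 180 - 115 - 23 = 42 degrees.

42 degrees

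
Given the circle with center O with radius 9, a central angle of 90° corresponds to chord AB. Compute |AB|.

Drop a perpendicular from the center to the chord, bisecting both the chord and the central angle.
Each half-chord = r sin(θ/2) = 9 sin(45°).
The full chord = 2 × 9 × sin(45°) = 9*sqrt(2).

9*sqrt(2)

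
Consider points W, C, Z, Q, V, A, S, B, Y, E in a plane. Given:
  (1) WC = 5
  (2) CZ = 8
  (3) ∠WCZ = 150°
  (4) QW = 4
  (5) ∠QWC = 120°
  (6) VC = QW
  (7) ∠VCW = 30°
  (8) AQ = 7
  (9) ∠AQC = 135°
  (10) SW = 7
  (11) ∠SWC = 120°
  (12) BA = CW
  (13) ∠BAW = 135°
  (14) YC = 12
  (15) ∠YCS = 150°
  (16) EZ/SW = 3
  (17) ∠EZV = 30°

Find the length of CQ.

Step 1: By the law of cosines on triangle CWQ: CQ² = 5² + 4² − 2·5·4·cos(120°) = 61, so CQ = √61.

Therefore, the length of CQ = √61.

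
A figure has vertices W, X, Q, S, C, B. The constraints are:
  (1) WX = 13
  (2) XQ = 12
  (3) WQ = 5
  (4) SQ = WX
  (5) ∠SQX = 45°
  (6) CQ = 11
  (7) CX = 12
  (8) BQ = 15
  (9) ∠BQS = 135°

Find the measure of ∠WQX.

Step 1: By the inverse law of cosines on triangle WQX: cos(∠WQX) = (5² + 12² − 13²) / (2·5·12) = 0/120 = 0, so ∠WQX = 90°.

Therefore, the measure of angle ∠WQX = 90°.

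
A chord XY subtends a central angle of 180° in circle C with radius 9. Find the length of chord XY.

Drop a perpendicular from the center to the chord, bisecting both the chord and the central angle.
Each half-chord = r sin(θ/2) = 9 sin(90°).
The full chord = 2 × 9 × sin(90°) = 18.

18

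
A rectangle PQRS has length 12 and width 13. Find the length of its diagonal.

Using the Pythagorean theorem:
d² = 12² + 13² = 144 + 169 = 313
d = sqrt(313)

sqrt(313)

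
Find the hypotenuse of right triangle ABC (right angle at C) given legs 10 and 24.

AB = sqrt(10^2 + 24^2) = sqrt(676) = 26

26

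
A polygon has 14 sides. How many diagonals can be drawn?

Total line segments between 14 vertices = C(14,2) = 91.
Subtract the 14 sides: 91 - 14 = 77 diagonals.

77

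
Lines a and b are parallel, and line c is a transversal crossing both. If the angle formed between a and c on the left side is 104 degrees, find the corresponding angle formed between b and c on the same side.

When a transversal crosses parallel lines, angles in the same position at each intersection are called corresponding angles.
These are always equal, so the answer is 104 degrees.

104 degrees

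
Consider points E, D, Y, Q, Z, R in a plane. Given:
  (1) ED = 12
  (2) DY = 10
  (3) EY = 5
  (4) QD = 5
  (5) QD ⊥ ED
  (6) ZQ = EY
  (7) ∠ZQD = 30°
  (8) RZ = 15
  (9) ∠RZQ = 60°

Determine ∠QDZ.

From the given relations: ZQ = EY = 5.
Step 1: By the law of cosines on triangle DQZ: DZ² = 5² + 5² − 2·5·5·cos(30°) = 6.7, so DZ ≈ 2.59.
Step 2: By the inverse law of cosines on triangle QDZ: cos(∠QDZ) = (5² + 2.59² − 5²) / (2·5·2.59) = 6.7/25.88 = 0.2588, so ∠QDZ = 75°.

Therefore, the measure of angle ∠QDZ = 75°.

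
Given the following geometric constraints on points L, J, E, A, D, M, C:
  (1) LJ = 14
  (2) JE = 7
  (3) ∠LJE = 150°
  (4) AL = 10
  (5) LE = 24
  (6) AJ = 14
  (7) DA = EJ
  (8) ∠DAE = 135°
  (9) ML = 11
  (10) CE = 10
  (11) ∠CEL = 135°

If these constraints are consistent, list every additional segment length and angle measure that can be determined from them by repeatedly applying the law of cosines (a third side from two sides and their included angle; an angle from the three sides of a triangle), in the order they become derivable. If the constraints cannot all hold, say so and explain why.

These constraints are not satisfiable: by the triangle inequality in triangle JLE, (1) LJ = 14 and (2) JE = 7 force LE ≤ 14 + 7 = 21, but (5) says LE = 24. No planar figure meets all of them, so nothing further can be derived.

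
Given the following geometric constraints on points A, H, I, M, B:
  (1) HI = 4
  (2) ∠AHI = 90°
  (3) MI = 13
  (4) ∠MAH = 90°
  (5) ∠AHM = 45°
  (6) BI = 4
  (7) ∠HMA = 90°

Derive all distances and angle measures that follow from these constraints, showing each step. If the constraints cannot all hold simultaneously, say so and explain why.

These constraints are not satisfiable: (4), (5) and (7) are the three interior angles of triangle MAH, which must sum to 180°, but 90° + 45° + 90° = 225°. No planar figure meets all of them, so nothing further can be derived.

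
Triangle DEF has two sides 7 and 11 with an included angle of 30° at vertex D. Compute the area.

Area = (1/2) * DE * DF * sin(D)
Area = (1/2) * 7 * 11 * sin(30°)
Area = (1/2) * 7 * 11 * 1/2
Area = 77/4

77/4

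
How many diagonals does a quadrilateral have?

Each of the 4 vertices connects to 1 non-adjacent vertices via diagonals.
Total connections = 4 × 1 = 4, but each diagonal is counted twice.
Number of diagonals = 4 / 2 = 2.

2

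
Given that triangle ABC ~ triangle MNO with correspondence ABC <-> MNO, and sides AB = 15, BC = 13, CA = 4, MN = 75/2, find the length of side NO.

Similar triangles have proportional sides. Setting up the proportion:
MN / AB = NO / BC
75/2 / 15 = NO / 13
NO = 13 * 75/2 / 15 = 65/2.

65/2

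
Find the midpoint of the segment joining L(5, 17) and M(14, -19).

The midpoint is the point halfway along the segment.
Move half the horizontal distance: 5 + (14 - 5)/2 = 5 + 9/2 = 19/2
Move half the vertical distance: 17 + (-19 - 17)/2 = 17 + -36/2 = -1
Midpoint = (19/2, -1)

(19/2, -1)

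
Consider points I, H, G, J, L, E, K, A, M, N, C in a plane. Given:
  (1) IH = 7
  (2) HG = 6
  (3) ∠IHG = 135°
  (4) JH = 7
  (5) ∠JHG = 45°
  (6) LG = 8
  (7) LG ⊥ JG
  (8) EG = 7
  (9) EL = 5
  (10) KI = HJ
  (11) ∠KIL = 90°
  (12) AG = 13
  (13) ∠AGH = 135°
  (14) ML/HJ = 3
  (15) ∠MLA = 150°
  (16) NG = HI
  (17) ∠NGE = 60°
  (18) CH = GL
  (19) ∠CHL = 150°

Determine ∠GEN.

From the given relations: NG = HI = 7.
Step 1: By the law of cosines on triangle EGN: EN² = 7² + 7² − 2·7·7·cos(60°) = 49, so EN = 7.
Step 2: By the inverse law of cosines on triangle GEN: cos(∠GEN) = (7² + 7² − 7²) / (2·7·7) = 49/98 = 0.5, so ∠GEN = 60°.

Therefore, the measure of angle ∠GEN = 60°.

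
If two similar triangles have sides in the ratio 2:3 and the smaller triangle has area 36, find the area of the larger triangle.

The ratio of areas of similar triangles = (side ratio)^2.
Side ratio = 2:3, so area ratio = 4:9.
Area of the larger triangle / Area of the smaller triangle = 9/4
Area of the larger triangle = 36 * 9/4 = 81

81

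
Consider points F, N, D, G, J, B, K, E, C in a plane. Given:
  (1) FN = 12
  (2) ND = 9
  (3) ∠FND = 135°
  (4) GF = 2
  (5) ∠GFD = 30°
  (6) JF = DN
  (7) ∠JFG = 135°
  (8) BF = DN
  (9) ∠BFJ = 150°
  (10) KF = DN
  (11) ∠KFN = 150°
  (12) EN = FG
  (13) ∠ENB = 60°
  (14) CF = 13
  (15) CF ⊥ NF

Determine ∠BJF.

From the given relations: JF = DN = 9; BF = DN = 9.
Step 1: By the law of cosines on triangle JFB: JB² = 9² + 9² − 2·9·9·cos(150°) = 302.3, so JB ≈ 17.39.
Step 2: By the inverse law of cosines on triangle BJF: cos(∠BJF) = (17.39² + 9² − 9²) / (2·17.39·9) = 302.3/312.96 = 0.9659, so ∠BJF = 15°.

Therefore, the measure of angle ∠BJF = 15°.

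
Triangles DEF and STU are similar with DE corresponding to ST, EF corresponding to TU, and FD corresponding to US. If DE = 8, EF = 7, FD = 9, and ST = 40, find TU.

Similar triangles have proportional sides. Setting up the proportion:
ST / DE = TU / EF
40 / 8 = TU / 7
TU = 7 * 40 / 8 = 35.

35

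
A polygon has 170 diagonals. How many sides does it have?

Using d = n(n - 3)/2, we solve 170 = n(n - 3)/2.
So n(n - 3) = 340.
Testing n = 20: 20 * 17 = 340 = 340. Correct.
The polygon has 20 sides.

20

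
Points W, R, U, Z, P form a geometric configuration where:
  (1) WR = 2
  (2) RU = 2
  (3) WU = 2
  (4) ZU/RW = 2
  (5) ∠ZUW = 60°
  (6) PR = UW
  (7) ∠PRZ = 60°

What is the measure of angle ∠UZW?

From the given relations: ZU = 2·RW = 2·2 = 4.
Step 1: By the law of cosines on triangle ZUW: ZW² = 4² + 2² − 2·4·2·cos(60°) = 12, so ZW = 2·√3.
Step 2: By the inverse law of cosines on triangle UZW: cos(∠UZW) = (4² + (2·√3)² − 2²) / (2·4·2·√3) = 24/27.71 = 0.866, so ∠UZW = 30°.

Therefore, the measure of angle ∠UZW = 30°.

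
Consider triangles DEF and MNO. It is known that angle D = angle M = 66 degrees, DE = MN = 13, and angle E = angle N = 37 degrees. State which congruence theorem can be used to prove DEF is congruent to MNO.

Consider the given information: angle D = angle M = 66 degrees, DE = MN = 13, and angle E = angle N = 37 degrees
This is not SSS or HL: SSS requires all three pairs of sides, but we don't have that. HL only applies to right triangles with matching hypotenuse and leg.
The correct criterion is ASA. Two pairs of corresponding angles and the included side are equal (Angle-Side-Angle).

ASA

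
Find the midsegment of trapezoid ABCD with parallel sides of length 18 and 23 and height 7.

The midsegment of a trapezoid = (base1 + base2) / 2
midsegment = (18 + 23) / 2
midsegment = 41 / 2
midsegment = 41/2

41/2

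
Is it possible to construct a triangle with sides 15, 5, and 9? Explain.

The longest side is 15. The other two sides sum to 5 + 9 = 14.
Since 14 ≤ 15, the two shorter sides cannot reach around to close the triangle.

No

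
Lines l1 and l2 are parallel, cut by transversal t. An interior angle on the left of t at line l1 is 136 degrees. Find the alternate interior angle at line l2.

Alternate interior angles are equal: 136 degrees.

136 degrees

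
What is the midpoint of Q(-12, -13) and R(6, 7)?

The midpoint is the average of the coordinates:
x: (-12 + 6)/2 = -3
y: (-13 + 7)/2 = -3
Midpoint = (-3, -3)

(-3, -3)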